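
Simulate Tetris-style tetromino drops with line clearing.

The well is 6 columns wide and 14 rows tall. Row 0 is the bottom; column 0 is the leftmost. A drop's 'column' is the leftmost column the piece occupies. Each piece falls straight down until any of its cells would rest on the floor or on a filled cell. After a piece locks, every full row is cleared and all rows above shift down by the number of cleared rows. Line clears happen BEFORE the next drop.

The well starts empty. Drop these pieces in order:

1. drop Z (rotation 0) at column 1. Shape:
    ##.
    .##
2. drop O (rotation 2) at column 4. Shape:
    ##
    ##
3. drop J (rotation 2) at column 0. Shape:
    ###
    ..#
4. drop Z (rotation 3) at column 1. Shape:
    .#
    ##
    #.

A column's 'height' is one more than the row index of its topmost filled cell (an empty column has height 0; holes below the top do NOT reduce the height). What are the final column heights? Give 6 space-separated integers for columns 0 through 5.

Answer: 4 6 7 1 2 2

Derivation:
Drop 1: Z rot0 at col 1 lands with bottom-row=0; cleared 0 line(s) (total 0); column heights now [0 2 2 1 0 0], max=2
Drop 2: O rot2 at col 4 lands with bottom-row=0; cleared 0 line(s) (total 0); column heights now [0 2 2 1 2 2], max=2
Drop 3: J rot2 at col 0 lands with bottom-row=2; cleared 0 line(s) (total 0); column heights now [4 4 4 1 2 2], max=4
Drop 4: Z rot3 at col 1 lands with bottom-row=4; cleared 0 line(s) (total 0); column heights now [4 6 7 1 2 2], max=7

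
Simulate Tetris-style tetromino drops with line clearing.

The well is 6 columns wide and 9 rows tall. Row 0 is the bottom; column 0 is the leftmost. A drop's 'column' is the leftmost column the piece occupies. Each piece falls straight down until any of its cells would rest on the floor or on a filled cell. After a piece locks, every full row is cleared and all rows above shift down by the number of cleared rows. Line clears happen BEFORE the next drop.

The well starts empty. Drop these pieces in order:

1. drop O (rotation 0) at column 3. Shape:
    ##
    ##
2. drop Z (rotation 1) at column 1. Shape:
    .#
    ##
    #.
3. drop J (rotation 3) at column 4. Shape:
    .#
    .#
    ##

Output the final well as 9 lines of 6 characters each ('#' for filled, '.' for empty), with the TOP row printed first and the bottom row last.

Answer: ......
......
......
......
.....#
.....#
..#.##
.####.
.#.##.

Derivation:
Drop 1: O rot0 at col 3 lands with bottom-row=0; cleared 0 line(s) (total 0); column heights now [0 0 0 2 2 0], max=2
Drop 2: Z rot1 at col 1 lands with bottom-row=0; cleared 0 line(s) (total 0); column heights now [0 2 3 2 2 0], max=3
Drop 3: J rot3 at col 4 lands with bottom-row=2; cleared 0 line(s) (total 0); column heights now [0 2 3 2 3 5], max=5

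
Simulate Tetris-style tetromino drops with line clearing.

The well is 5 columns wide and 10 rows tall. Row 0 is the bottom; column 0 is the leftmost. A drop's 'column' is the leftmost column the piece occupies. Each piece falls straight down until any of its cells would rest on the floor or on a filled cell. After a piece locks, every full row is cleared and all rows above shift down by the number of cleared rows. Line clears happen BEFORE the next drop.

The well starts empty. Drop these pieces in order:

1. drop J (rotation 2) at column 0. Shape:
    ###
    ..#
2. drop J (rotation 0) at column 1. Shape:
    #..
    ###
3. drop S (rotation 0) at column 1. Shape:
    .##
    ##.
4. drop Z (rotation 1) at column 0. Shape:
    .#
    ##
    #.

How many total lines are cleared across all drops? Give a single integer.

Drop 1: J rot2 at col 0 lands with bottom-row=0; cleared 0 line(s) (total 0); column heights now [2 2 2 0 0], max=2
Drop 2: J rot0 at col 1 lands with bottom-row=2; cleared 0 line(s) (total 0); column heights now [2 4 3 3 0], max=4
Drop 3: S rot0 at col 1 lands with bottom-row=4; cleared 0 line(s) (total 0); column heights now [2 5 6 6 0], max=6
Drop 4: Z rot1 at col 0 lands with bottom-row=4; cleared 0 line(s) (total 0); column heights now [6 7 6 6 0], max=7

Answer: 0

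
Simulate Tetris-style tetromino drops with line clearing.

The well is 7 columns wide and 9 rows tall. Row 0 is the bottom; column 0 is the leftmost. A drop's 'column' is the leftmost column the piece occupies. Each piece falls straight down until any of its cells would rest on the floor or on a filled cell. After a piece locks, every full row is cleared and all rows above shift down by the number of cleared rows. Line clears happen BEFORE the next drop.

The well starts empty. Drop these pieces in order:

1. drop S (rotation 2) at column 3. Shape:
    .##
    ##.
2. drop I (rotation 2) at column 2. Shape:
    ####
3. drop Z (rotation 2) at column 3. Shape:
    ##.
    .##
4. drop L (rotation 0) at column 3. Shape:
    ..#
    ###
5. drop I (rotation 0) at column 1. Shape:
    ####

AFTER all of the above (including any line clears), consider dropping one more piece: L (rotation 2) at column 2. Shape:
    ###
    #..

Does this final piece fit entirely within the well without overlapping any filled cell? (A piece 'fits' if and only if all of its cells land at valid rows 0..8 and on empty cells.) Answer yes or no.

Drop 1: S rot2 at col 3 lands with bottom-row=0; cleared 0 line(s) (total 0); column heights now [0 0 0 1 2 2 0], max=2
Drop 2: I rot2 at col 2 lands with bottom-row=2; cleared 0 line(s) (total 0); column heights now [0 0 3 3 3 3 0], max=3
Drop 3: Z rot2 at col 3 lands with bottom-row=3; cleared 0 line(s) (total 0); column heights now [0 0 3 5 5 4 0], max=5
Drop 4: L rot0 at col 3 lands with bottom-row=5; cleared 0 line(s) (total 0); column heights now [0 0 3 6 6 7 0], max=7
Drop 5: I rot0 at col 1 lands with bottom-row=6; cleared 0 line(s) (total 0); column heights now [0 7 7 7 7 7 0], max=7
Test piece L rot2 at col 2 (width 3): heights before test = [0 7 7 7 7 7 0]; fits = True

Answer: yes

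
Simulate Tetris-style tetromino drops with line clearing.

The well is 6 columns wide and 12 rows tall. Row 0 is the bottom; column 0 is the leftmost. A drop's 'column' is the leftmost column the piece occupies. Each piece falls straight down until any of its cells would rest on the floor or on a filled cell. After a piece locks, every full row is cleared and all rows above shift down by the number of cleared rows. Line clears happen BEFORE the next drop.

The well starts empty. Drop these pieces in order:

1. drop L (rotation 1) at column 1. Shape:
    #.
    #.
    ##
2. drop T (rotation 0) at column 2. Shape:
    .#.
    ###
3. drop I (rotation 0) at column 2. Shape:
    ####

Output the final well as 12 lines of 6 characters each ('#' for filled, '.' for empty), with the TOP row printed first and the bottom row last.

Drop 1: L rot1 at col 1 lands with bottom-row=0; cleared 0 line(s) (total 0); column heights now [0 3 1 0 0 0], max=3
Drop 2: T rot0 at col 2 lands with bottom-row=1; cleared 0 line(s) (total 0); column heights now [0 3 2 3 2 0], max=3
Drop 3: I rot0 at col 2 lands with bottom-row=3; cleared 0 line(s) (total 0); column heights now [0 3 4 4 4 4], max=4

Answer: ......
......
......
......
......
......
......
......
..####
.#.#..
.####.
.##...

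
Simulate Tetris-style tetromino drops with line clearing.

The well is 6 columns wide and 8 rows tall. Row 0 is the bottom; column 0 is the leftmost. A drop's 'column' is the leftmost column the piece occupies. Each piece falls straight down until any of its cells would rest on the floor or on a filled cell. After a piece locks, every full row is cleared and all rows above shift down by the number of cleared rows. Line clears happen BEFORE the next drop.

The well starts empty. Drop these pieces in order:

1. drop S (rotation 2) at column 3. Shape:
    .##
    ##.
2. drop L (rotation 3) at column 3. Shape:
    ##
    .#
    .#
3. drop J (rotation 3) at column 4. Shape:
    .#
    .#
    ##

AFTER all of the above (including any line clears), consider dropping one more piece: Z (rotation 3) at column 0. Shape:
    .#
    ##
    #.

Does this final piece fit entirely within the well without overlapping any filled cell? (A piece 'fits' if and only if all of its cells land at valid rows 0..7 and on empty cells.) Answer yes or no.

Answer: yes

Derivation:
Drop 1: S rot2 at col 3 lands with bottom-row=0; cleared 0 line(s) (total 0); column heights now [0 0 0 1 2 2], max=2
Drop 2: L rot3 at col 3 lands with bottom-row=2; cleared 0 line(s) (total 0); column heights now [0 0 0 5 5 2], max=5
Drop 3: J rot3 at col 4 lands with bottom-row=5; cleared 0 line(s) (total 0); column heights now [0 0 0 5 6 8], max=8
Test piece Z rot3 at col 0 (width 2): heights before test = [0 0 0 5 6 8]; fits = True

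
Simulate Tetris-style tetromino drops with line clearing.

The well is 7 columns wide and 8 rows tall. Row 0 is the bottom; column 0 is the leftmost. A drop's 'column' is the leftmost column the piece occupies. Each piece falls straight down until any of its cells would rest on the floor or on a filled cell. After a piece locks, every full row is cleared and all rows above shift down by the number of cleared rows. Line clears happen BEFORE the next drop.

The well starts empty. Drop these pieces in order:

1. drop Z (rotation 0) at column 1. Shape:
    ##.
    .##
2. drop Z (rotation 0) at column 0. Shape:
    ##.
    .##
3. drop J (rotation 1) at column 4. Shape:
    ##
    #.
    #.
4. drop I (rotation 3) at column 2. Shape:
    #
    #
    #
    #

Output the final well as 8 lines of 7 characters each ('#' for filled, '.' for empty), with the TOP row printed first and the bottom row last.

Drop 1: Z rot0 at col 1 lands with bottom-row=0; cleared 0 line(s) (total 0); column heights now [0 2 2 1 0 0 0], max=2
Drop 2: Z rot0 at col 0 lands with bottom-row=2; cleared 0 line(s) (total 0); column heights now [4 4 3 1 0 0 0], max=4
Drop 3: J rot1 at col 4 lands with bottom-row=0; cleared 0 line(s) (total 0); column heights now [4 4 3 1 3 3 0], max=4
Drop 4: I rot3 at col 2 lands with bottom-row=3; cleared 0 line(s) (total 0); column heights now [4 4 7 1 3 3 0], max=7

Answer: .......
..#....
..#....
..#....
###....
.##.##.
.##.#..
..###..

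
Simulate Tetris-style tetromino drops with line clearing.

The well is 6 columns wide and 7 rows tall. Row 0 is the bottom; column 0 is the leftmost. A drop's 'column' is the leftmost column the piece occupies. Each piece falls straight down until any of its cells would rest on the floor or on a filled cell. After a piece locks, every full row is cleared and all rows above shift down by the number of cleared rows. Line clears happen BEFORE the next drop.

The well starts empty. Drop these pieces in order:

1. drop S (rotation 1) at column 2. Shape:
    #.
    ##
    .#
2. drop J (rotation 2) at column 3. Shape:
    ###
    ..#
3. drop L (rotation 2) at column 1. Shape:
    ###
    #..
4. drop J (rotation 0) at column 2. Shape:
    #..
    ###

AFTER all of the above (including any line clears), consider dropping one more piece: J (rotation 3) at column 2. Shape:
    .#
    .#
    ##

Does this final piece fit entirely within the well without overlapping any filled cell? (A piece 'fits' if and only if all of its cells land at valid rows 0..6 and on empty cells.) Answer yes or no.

Answer: no

Derivation:
Drop 1: S rot1 at col 2 lands with bottom-row=0; cleared 0 line(s) (total 0); column heights now [0 0 3 2 0 0], max=3
Drop 2: J rot2 at col 3 lands with bottom-row=1; cleared 0 line(s) (total 0); column heights now [0 0 3 3 3 3], max=3
Drop 3: L rot2 at col 1 lands with bottom-row=2; cleared 0 line(s) (total 0); column heights now [0 4 4 4 3 3], max=4
Drop 4: J rot0 at col 2 lands with bottom-row=4; cleared 0 line(s) (total 0); column heights now [0 4 6 5 5 3], max=6
Test piece J rot3 at col 2 (width 2): heights before test = [0 4 6 5 5 3]; fits = False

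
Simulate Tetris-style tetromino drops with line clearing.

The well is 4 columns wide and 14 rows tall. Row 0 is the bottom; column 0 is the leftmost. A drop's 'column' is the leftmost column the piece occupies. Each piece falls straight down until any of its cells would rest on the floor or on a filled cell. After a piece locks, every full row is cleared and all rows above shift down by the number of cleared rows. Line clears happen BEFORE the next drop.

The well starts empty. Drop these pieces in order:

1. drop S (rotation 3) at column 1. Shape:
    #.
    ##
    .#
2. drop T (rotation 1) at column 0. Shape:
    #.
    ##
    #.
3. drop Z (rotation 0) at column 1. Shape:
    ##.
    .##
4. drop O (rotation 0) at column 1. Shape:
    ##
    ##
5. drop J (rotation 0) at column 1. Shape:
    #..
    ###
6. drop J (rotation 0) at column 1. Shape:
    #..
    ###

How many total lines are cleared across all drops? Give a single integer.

Answer: 1

Derivation:
Drop 1: S rot3 at col 1 lands with bottom-row=0; cleared 0 line(s) (total 0); column heights now [0 3 2 0], max=3
Drop 2: T rot1 at col 0 lands with bottom-row=2; cleared 0 line(s) (total 0); column heights now [5 4 2 0], max=5
Drop 3: Z rot0 at col 1 lands with bottom-row=3; cleared 1 line(s) (total 1); column heights now [4 4 4 0], max=4
Drop 4: O rot0 at col 1 lands with bottom-row=4; cleared 0 line(s) (total 1); column heights now [4 6 6 0], max=6
Drop 5: J rot0 at col 1 lands with bottom-row=6; cleared 0 line(s) (total 1); column heights now [4 8 7 7], max=8
Drop 6: J rot0 at col 1 lands with bottom-row=8; cleared 0 line(s) (total 1); column heights now [4 10 9 9], max=10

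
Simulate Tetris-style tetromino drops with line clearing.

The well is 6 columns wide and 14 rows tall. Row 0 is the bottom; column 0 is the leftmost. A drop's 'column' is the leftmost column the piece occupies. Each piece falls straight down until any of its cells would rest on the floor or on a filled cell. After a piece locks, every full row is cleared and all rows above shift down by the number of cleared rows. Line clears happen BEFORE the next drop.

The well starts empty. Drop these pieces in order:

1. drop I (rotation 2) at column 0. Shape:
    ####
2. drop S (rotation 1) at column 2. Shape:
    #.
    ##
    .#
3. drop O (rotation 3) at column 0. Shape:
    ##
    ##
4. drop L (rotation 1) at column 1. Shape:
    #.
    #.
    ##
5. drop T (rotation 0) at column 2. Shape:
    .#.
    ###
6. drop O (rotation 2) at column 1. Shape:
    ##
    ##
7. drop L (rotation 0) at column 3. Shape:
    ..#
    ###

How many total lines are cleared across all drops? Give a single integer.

Answer: 0

Derivation:
Drop 1: I rot2 at col 0 lands with bottom-row=0; cleared 0 line(s) (total 0); column heights now [1 1 1 1 0 0], max=1
Drop 2: S rot1 at col 2 lands with bottom-row=1; cleared 0 line(s) (total 0); column heights now [1 1 4 3 0 0], max=4
Drop 3: O rot3 at col 0 lands with bottom-row=1; cleared 0 line(s) (total 0); column heights now [3 3 4 3 0 0], max=4
Drop 4: L rot1 at col 1 lands with bottom-row=4; cleared 0 line(s) (total 0); column heights now [3 7 5 3 0 0], max=7
Drop 5: T rot0 at col 2 lands with bottom-row=5; cleared 0 line(s) (total 0); column heights now [3 7 6 7 6 0], max=7
Drop 6: O rot2 at col 1 lands with bottom-row=7; cleared 0 line(s) (total 0); column heights now [3 9 9 7 6 0], max=9
Drop 7: L rot0 at col 3 lands with bottom-row=7; cleared 0 line(s) (total 0); column heights now [3 9 9 8 8 9], max=9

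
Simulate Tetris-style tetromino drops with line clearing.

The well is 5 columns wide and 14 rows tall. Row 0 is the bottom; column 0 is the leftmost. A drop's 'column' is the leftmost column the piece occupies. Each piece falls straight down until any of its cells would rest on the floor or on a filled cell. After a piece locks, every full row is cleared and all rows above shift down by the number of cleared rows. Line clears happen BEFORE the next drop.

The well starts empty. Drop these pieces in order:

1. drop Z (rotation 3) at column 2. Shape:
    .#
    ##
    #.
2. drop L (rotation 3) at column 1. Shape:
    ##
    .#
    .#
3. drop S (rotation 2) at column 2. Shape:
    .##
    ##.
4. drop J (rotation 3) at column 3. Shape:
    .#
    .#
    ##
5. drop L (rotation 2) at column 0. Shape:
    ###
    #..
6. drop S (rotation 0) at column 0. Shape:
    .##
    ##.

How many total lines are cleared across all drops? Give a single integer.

Drop 1: Z rot3 at col 2 lands with bottom-row=0; cleared 0 line(s) (total 0); column heights now [0 0 2 3 0], max=3
Drop 2: L rot3 at col 1 lands with bottom-row=2; cleared 0 line(s) (total 0); column heights now [0 5 5 3 0], max=5
Drop 3: S rot2 at col 2 lands with bottom-row=5; cleared 0 line(s) (total 0); column heights now [0 5 6 7 7], max=7
Drop 4: J rot3 at col 3 lands with bottom-row=7; cleared 0 line(s) (total 0); column heights now [0 5 6 8 10], max=10
Drop 5: L rot2 at col 0 lands with bottom-row=5; cleared 1 line(s) (total 1); column heights now [6 5 6 7 9], max=9
Drop 6: S rot0 at col 0 lands with bottom-row=6; cleared 0 line(s) (total 1); column heights now [7 8 8 7 9], max=9

Answer: 1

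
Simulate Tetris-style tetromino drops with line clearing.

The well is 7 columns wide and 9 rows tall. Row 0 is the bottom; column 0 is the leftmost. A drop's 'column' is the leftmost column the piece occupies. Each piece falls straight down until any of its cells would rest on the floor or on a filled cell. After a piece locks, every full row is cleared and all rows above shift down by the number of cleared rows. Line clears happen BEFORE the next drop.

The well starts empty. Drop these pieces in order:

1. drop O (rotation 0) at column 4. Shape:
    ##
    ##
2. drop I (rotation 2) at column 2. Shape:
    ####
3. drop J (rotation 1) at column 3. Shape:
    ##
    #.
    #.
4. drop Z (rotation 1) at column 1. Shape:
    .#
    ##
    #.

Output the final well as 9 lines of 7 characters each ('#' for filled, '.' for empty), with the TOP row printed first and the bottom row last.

Drop 1: O rot0 at col 4 lands with bottom-row=0; cleared 0 line(s) (total 0); column heights now [0 0 0 0 2 2 0], max=2
Drop 2: I rot2 at col 2 lands with bottom-row=2; cleared 0 line(s) (total 0); column heights now [0 0 3 3 3 3 0], max=3
Drop 3: J rot1 at col 3 lands with bottom-row=3; cleared 0 line(s) (total 0); column heights now [0 0 3 6 6 3 0], max=6
Drop 4: Z rot1 at col 1 lands with bottom-row=2; cleared 0 line(s) (total 0); column heights now [0 4 5 6 6 3 0], max=6

Answer: .......
.......
.......
...##..
..##...
.###...
.#####.
....##.
....##.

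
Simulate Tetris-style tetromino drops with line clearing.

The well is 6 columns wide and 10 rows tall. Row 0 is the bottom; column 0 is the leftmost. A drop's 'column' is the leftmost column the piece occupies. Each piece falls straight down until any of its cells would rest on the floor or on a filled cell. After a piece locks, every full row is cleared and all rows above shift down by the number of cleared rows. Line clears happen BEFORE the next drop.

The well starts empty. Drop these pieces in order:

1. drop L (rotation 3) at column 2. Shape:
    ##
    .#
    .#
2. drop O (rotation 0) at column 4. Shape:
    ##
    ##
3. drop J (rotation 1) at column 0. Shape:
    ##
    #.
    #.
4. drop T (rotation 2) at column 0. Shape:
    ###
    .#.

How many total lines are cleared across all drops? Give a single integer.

Answer: 0

Derivation:
Drop 1: L rot3 at col 2 lands with bottom-row=0; cleared 0 line(s) (total 0); column heights now [0 0 3 3 0 0], max=3
Drop 2: O rot0 at col 4 lands with bottom-row=0; cleared 0 line(s) (total 0); column heights now [0 0 3 3 2 2], max=3
Drop 3: J rot1 at col 0 lands with bottom-row=0; cleared 0 line(s) (total 0); column heights now [3 3 3 3 2 2], max=3
Drop 4: T rot2 at col 0 lands with bottom-row=3; cleared 0 line(s) (total 0); column heights now [5 5 5 3 2 2], max=5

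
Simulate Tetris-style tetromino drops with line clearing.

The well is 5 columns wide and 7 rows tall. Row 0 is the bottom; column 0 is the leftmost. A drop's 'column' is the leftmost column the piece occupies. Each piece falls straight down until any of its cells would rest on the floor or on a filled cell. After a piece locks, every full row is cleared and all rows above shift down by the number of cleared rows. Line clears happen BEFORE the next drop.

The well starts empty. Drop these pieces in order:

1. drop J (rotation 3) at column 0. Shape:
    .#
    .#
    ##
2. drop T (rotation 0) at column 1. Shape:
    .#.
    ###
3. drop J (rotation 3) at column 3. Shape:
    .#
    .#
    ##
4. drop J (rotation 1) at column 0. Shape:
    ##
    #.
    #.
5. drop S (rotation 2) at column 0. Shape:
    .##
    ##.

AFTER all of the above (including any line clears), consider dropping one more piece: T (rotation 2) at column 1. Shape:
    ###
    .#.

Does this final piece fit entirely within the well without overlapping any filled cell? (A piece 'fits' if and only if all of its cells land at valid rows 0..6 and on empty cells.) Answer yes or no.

Drop 1: J rot3 at col 0 lands with bottom-row=0; cleared 0 line(s) (total 0); column heights now [1 3 0 0 0], max=3
Drop 2: T rot0 at col 1 lands with bottom-row=3; cleared 0 line(s) (total 0); column heights now [1 4 5 4 0], max=5
Drop 3: J rot3 at col 3 lands with bottom-row=4; cleared 0 line(s) (total 0); column heights now [1 4 5 5 7], max=7
Drop 4: J rot1 at col 0 lands with bottom-row=2; cleared 1 line(s) (total 1); column heights now [4 4 4 4 6], max=6
Drop 5: S rot2 at col 0 lands with bottom-row=4; cleared 0 line(s) (total 1); column heights now [5 6 6 4 6], max=6
Test piece T rot2 at col 1 (width 3): heights before test = [5 6 6 4 6]; fits = False

Answer: no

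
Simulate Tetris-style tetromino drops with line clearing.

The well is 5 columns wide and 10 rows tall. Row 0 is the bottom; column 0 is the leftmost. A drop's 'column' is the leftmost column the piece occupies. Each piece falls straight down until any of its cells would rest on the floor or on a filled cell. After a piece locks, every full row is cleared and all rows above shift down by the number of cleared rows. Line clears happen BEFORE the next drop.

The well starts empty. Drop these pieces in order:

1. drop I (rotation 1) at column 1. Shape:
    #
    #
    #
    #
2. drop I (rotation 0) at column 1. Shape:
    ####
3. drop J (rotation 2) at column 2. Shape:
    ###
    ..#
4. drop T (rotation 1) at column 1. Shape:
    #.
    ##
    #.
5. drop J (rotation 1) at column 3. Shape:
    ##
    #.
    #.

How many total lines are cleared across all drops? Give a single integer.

Drop 1: I rot1 at col 1 lands with bottom-row=0; cleared 0 line(s) (total 0); column heights now [0 4 0 0 0], max=4
Drop 2: I rot0 at col 1 lands with bottom-row=4; cleared 0 line(s) (total 0); column heights now [0 5 5 5 5], max=5
Drop 3: J rot2 at col 2 lands with bottom-row=5; cleared 0 line(s) (total 0); column heights now [0 5 7 7 7], max=7
Drop 4: T rot1 at col 1 lands with bottom-row=6; cleared 0 line(s) (total 0); column heights now [0 9 8 7 7], max=9
Drop 5: J rot1 at col 3 lands with bottom-row=7; cleared 0 line(s) (total 0); column heights now [0 9 8 10 10], max=10

Answer: 0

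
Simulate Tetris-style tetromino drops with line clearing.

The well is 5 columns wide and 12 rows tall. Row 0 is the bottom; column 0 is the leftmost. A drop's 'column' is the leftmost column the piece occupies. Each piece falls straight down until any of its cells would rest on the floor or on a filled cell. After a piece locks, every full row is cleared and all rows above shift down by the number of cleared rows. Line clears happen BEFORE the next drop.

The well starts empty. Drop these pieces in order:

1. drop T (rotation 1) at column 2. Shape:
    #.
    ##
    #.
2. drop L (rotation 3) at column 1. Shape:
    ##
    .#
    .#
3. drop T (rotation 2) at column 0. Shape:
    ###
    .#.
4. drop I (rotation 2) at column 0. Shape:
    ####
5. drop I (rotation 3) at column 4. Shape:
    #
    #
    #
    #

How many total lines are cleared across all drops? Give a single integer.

Answer: 0

Derivation:
Drop 1: T rot1 at col 2 lands with bottom-row=0; cleared 0 line(s) (total 0); column heights now [0 0 3 2 0], max=3
Drop 2: L rot3 at col 1 lands with bottom-row=3; cleared 0 line(s) (total 0); column heights now [0 6 6 2 0], max=6
Drop 3: T rot2 at col 0 lands with bottom-row=6; cleared 0 line(s) (total 0); column heights now [8 8 8 2 0], max=8
Drop 4: I rot2 at col 0 lands with bottom-row=8; cleared 0 line(s) (total 0); column heights now [9 9 9 9 0], max=9
Drop 5: I rot3 at col 4 lands with bottom-row=0; cleared 0 line(s) (total 0); column heights now [9 9 9 9 4], max=9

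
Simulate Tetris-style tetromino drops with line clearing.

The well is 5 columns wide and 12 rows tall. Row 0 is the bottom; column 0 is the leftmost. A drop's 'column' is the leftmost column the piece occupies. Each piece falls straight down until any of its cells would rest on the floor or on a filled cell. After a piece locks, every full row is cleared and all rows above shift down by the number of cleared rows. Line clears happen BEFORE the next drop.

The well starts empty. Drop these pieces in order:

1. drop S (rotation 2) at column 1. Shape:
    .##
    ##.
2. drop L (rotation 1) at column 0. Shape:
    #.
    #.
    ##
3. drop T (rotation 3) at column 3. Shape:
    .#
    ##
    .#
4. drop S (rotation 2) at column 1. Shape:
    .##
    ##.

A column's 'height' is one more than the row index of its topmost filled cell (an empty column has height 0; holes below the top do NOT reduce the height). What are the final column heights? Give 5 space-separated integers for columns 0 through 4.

Answer: 2 1 2 2 2

Derivation:
Drop 1: S rot2 at col 1 lands with bottom-row=0; cleared 0 line(s) (total 0); column heights now [0 1 2 2 0], max=2
Drop 2: L rot1 at col 0 lands with bottom-row=1; cleared 0 line(s) (total 0); column heights now [4 2 2 2 0], max=4
Drop 3: T rot3 at col 3 lands with bottom-row=1; cleared 1 line(s) (total 1); column heights now [3 1 1 2 3], max=3
Drop 4: S rot2 at col 1 lands with bottom-row=1; cleared 1 line(s) (total 2); column heights now [2 1 2 2 2], max=2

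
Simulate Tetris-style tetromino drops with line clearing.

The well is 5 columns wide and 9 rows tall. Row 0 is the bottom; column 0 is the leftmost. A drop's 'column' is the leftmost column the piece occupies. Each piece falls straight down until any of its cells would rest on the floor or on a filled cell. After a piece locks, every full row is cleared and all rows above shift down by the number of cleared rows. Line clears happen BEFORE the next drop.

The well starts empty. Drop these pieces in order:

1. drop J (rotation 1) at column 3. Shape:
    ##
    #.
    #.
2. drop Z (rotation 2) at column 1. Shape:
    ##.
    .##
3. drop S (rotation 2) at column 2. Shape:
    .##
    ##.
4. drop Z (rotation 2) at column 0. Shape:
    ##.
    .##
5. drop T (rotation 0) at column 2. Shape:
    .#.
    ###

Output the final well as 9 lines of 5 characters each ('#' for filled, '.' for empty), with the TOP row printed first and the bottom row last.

Answer: .....
...#.
.####
..##.
.##..
..##.
...##
...#.
...#.

Derivation:
Drop 1: J rot1 at col 3 lands with bottom-row=0; cleared 0 line(s) (total 0); column heights now [0 0 0 3 3], max=3
Drop 2: Z rot2 at col 1 lands with bottom-row=3; cleared 0 line(s) (total 0); column heights now [0 5 5 4 3], max=5
Drop 3: S rot2 at col 2 lands with bottom-row=5; cleared 0 line(s) (total 0); column heights now [0 5 6 7 7], max=7
Drop 4: Z rot2 at col 0 lands with bottom-row=6; cleared 0 line(s) (total 0); column heights now [8 8 7 7 7], max=8
Drop 5: T rot0 at col 2 lands with bottom-row=7; cleared 1 line(s) (total 1); column heights now [0 7 7 8 7], max=8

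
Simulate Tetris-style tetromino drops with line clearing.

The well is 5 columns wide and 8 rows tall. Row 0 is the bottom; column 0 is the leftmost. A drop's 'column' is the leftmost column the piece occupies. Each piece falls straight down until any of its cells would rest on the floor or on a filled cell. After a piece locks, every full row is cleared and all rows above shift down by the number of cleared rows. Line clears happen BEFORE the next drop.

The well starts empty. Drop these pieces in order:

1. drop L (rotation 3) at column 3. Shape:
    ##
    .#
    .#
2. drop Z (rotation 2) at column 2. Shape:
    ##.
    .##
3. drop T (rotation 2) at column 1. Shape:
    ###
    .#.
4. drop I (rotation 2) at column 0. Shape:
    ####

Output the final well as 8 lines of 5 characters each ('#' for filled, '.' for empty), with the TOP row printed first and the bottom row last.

Answer: ####.
.###.
..#..
..##.
...##
...##
....#
....#

Derivation:
Drop 1: L rot3 at col 3 lands with bottom-row=0; cleared 0 line(s) (total 0); column heights now [0 0 0 3 3], max=3
Drop 2: Z rot2 at col 2 lands with bottom-row=3; cleared 0 line(s) (total 0); column heights now [0 0 5 5 4], max=5
Drop 3: T rot2 at col 1 lands with bottom-row=5; cleared 0 line(s) (total 0); column heights now [0 7 7 7 4], max=7
Drop 4: I rot2 at col 0 lands with bottom-row=7; cleared 0 line(s) (total 0); column heights now [8 8 8 8 4], max=8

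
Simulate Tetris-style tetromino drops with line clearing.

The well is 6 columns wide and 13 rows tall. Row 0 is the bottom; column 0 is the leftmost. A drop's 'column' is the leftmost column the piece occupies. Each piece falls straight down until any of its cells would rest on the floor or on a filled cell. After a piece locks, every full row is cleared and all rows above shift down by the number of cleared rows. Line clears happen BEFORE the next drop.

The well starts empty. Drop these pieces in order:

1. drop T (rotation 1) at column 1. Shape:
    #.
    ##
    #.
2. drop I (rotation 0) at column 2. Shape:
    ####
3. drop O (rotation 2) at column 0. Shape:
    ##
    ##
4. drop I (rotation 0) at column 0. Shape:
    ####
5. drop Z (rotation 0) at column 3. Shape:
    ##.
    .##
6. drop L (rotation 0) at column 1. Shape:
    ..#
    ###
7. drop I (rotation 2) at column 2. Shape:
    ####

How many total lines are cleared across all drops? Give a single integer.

Drop 1: T rot1 at col 1 lands with bottom-row=0; cleared 0 line(s) (total 0); column heights now [0 3 2 0 0 0], max=3
Drop 2: I rot0 at col 2 lands with bottom-row=2; cleared 0 line(s) (total 0); column heights now [0 3 3 3 3 3], max=3
Drop 3: O rot2 at col 0 lands with bottom-row=3; cleared 0 line(s) (total 0); column heights now [5 5 3 3 3 3], max=5
Drop 4: I rot0 at col 0 lands with bottom-row=5; cleared 0 line(s) (total 0); column heights now [6 6 6 6 3 3], max=6
Drop 5: Z rot0 at col 3 lands with bottom-row=5; cleared 1 line(s) (total 1); column heights now [5 5 3 6 6 3], max=6
Drop 6: L rot0 at col 1 lands with bottom-row=6; cleared 0 line(s) (total 1); column heights now [5 7 7 8 6 3], max=8
Drop 7: I rot2 at col 2 lands with bottom-row=8; cleared 0 line(s) (total 1); column heights now [5 7 9 9 9 9], max=9

Answer: 1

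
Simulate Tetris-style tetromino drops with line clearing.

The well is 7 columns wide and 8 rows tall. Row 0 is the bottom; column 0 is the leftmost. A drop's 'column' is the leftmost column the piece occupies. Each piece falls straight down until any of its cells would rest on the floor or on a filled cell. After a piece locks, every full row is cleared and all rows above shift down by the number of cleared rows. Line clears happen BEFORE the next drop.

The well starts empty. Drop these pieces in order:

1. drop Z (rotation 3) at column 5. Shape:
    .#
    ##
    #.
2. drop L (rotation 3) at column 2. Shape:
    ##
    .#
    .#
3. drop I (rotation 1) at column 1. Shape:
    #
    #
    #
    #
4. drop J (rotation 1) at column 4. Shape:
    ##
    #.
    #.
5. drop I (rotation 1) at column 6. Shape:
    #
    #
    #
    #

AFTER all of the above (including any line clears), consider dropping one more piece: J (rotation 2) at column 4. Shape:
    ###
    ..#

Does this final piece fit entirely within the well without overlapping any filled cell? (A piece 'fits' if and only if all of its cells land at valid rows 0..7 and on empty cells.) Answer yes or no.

Answer: no

Derivation:
Drop 1: Z rot3 at col 5 lands with bottom-row=0; cleared 0 line(s) (total 0); column heights now [0 0 0 0 0 2 3], max=3
Drop 2: L rot3 at col 2 lands with bottom-row=0; cleared 0 line(s) (total 0); column heights now [0 0 3 3 0 2 3], max=3
Drop 3: I rot1 at col 1 lands with bottom-row=0; cleared 0 line(s) (total 0); column heights now [0 4 3 3 0 2 3], max=4
Drop 4: J rot1 at col 4 lands with bottom-row=0; cleared 0 line(s) (total 0); column heights now [0 4 3 3 3 3 3], max=4
Drop 5: I rot1 at col 6 lands with bottom-row=3; cleared 0 line(s) (total 0); column heights now [0 4 3 3 3 3 7], max=7
Test piece J rot2 at col 4 (width 3): heights before test = [0 4 3 3 3 3 7]; fits = False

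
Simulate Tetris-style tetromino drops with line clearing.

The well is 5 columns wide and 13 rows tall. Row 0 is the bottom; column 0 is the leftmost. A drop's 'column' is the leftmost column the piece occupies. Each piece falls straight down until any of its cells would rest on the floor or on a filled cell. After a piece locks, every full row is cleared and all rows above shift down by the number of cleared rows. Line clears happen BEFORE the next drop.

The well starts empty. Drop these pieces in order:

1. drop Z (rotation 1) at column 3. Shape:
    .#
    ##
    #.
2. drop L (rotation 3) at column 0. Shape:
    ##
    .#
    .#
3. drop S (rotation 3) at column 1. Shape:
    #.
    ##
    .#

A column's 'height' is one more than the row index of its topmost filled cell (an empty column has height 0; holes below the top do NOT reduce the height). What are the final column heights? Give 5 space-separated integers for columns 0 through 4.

Drop 1: Z rot1 at col 3 lands with bottom-row=0; cleared 0 line(s) (total 0); column heights now [0 0 0 2 3], max=3
Drop 2: L rot3 at col 0 lands with bottom-row=0; cleared 0 line(s) (total 0); column heights now [3 3 0 2 3], max=3
Drop 3: S rot3 at col 1 lands with bottom-row=2; cleared 0 line(s) (total 0); column heights now [3 5 4 2 3], max=5

Answer: 3 5 4 2 3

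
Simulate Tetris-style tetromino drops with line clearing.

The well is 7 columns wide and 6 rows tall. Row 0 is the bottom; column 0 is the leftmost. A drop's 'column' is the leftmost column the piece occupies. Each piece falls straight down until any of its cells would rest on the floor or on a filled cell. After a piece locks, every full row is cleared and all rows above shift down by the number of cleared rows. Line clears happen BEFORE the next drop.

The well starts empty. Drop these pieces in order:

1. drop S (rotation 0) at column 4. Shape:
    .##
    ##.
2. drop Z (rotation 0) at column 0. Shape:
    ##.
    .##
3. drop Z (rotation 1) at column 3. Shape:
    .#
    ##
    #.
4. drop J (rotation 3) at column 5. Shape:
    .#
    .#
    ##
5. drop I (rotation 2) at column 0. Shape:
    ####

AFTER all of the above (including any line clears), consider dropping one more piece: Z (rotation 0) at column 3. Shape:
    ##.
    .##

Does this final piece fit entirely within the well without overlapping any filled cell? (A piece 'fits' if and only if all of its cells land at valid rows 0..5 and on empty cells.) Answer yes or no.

Answer: yes

Derivation:
Drop 1: S rot0 at col 4 lands with bottom-row=0; cleared 0 line(s) (total 0); column heights now [0 0 0 0 1 2 2], max=2
Drop 2: Z rot0 at col 0 lands with bottom-row=0; cleared 0 line(s) (total 0); column heights now [2 2 1 0 1 2 2], max=2
Drop 3: Z rot1 at col 3 lands with bottom-row=0; cleared 0 line(s) (total 0); column heights now [2 2 1 2 3 2 2], max=3
Drop 4: J rot3 at col 5 lands with bottom-row=2; cleared 0 line(s) (total 0); column heights now [2 2 1 2 3 3 5], max=5
Drop 5: I rot2 at col 0 lands with bottom-row=2; cleared 1 line(s) (total 1); column heights now [2 2 1 2 2 2 4], max=4
Test piece Z rot0 at col 3 (width 3): heights before test = [2 2 1 2 2 2 4]; fits = True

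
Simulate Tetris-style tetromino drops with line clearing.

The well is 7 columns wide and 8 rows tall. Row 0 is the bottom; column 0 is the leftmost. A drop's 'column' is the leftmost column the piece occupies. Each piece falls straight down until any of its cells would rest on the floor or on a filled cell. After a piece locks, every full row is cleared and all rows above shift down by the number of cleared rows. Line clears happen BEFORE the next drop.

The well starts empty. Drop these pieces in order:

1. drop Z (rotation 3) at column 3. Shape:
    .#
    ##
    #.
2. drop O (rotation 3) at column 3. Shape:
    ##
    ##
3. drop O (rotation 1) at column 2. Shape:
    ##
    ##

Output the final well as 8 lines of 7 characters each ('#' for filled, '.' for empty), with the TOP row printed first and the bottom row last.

Answer: .......
..##...
..##...
...##..
...##..
....#..
...##..
...#...

Derivation:
Drop 1: Z rot3 at col 3 lands with bottom-row=0; cleared 0 line(s) (total 0); column heights now [0 0 0 2 3 0 0], max=3
Drop 2: O rot3 at col 3 lands with bottom-row=3; cleared 0 line(s) (total 0); column heights now [0 0 0 5 5 0 0], max=5
Drop 3: O rot1 at col 2 lands with bottom-row=5; cleared 0 line(s) (total 0); column heights now [0 0 7 7 5 0 0], max=7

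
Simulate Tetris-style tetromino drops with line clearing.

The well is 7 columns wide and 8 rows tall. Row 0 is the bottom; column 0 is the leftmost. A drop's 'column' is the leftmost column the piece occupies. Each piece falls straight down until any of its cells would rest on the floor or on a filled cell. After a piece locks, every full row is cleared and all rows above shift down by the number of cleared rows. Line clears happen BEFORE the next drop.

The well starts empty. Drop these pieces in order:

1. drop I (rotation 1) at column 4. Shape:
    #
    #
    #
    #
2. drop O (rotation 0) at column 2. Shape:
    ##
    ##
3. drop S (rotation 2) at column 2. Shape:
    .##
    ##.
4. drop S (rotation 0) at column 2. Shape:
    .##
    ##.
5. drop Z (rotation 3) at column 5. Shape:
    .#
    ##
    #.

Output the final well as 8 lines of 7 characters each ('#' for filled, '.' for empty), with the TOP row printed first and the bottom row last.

Drop 1: I rot1 at col 4 lands with bottom-row=0; cleared 0 line(s) (total 0); column heights now [0 0 0 0 4 0 0], max=4
Drop 2: O rot0 at col 2 lands with bottom-row=0; cleared 0 line(s) (total 0); column heights now [0 0 2 2 4 0 0], max=4
Drop 3: S rot2 at col 2 lands with bottom-row=3; cleared 0 line(s) (total 0); column heights now [0 0 4 5 5 0 0], max=5
Drop 4: S rot0 at col 2 lands with bottom-row=5; cleared 0 line(s) (total 0); column heights now [0 0 6 7 7 0 0], max=7
Drop 5: Z rot3 at col 5 lands with bottom-row=0; cleared 0 line(s) (total 0); column heights now [0 0 6 7 7 2 3], max=7

Answer: .......
...##..
..##...
...##..
..###..
....#.#
..#####
..####.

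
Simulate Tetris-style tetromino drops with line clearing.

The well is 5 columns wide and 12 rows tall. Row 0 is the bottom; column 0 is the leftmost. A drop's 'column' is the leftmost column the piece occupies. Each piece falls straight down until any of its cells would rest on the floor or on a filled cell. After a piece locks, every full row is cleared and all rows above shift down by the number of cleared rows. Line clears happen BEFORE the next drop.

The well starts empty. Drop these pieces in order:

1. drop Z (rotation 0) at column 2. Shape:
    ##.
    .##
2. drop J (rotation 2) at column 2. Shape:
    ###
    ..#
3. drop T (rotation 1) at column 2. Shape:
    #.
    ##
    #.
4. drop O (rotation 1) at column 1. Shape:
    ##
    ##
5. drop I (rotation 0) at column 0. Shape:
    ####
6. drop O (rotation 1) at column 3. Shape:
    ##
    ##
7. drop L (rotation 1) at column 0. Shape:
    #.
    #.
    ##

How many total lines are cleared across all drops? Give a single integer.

Drop 1: Z rot0 at col 2 lands with bottom-row=0; cleared 0 line(s) (total 0); column heights now [0 0 2 2 1], max=2
Drop 2: J rot2 at col 2 lands with bottom-row=1; cleared 0 line(s) (total 0); column heights now [0 0 3 3 3], max=3
Drop 3: T rot1 at col 2 lands with bottom-row=3; cleared 0 line(s) (total 0); column heights now [0 0 6 5 3], max=6
Drop 4: O rot1 at col 1 lands with bottom-row=6; cleared 0 line(s) (total 0); column heights now [0 8 8 5 3], max=8
Drop 5: I rot0 at col 0 lands with bottom-row=8; cleared 0 line(s) (total 0); column heights now [9 9 9 9 3], max=9
Drop 6: O rot1 at col 3 lands with bottom-row=9; cleared 0 line(s) (total 0); column heights now [9 9 9 11 11], max=11
Drop 7: L rot1 at col 0 lands with bottom-row=9; cleared 0 line(s) (total 0); column heights now [12 10 9 11 11], max=12

Answer: 0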